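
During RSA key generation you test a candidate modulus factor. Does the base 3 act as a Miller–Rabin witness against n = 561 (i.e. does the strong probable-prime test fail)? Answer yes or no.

yes

n − 1 = 560 = 2^4 · 35, so s = 4 and d = 35.
Repeated squaring mod 561: 3^1 ≡ 3, 3^2 ≡ 9, 3^4 ≡ 81, 3^8 ≡ 390, 3^16 ≡ 69, 3^32 ≡ 273.
35 = 32 + 2 + 1, so 3^35 ≡ 273·9·3 ≡ 78 (mod 561).
x_0 = 3^35 mod 561 = 78.
x_0 is neither 1 nor 560, so continue squaring.
x_1 = 78^2 mod 561 = 474.
x_2 = 474^2 mod 561 = 276.
x_3 = 276^2 mod 561 = 441.
Reached i = s−1 = 3 without hitting −1: 3 is a Miller–Rabin witness and 561 is composite.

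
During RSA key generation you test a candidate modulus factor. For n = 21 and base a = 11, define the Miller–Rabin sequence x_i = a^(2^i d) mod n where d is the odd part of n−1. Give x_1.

4

n − 1 = 20 = 2^2 · 5, so s = 2 and d = 5.
Repeated squaring mod 21: 11^1 ≡ 11, 11^2 ≡ 16, 11^4 ≡ 4.
5 = 4 + 1, so 11^5 ≡ 4·11 ≡ 2 (mod 21).
x_0 = 2.
x_1 = 2^2 mod 21 = 4.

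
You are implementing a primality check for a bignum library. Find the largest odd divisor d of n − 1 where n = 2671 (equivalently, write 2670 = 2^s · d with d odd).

1335

Halving: 2670 → 1335; 1335 is odd.
So 2670 = 2^1 · 1335.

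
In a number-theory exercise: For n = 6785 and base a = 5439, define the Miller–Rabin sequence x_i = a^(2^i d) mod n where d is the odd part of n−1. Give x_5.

n − 1 = 6784 = 2^7 · 53, so s = 7 and d = 53.
Repeated squaring mod 6785: 5439^1 ≡ 5439, 5439^2 ≡ 121, 5439^4 ≡ 1071, 5439^8 ≡ 376, 5439^16 ≡ 5676, 5439^32 ≡ 1796.
53 = 32 + 16 + 4 + 1, so 5439^53 ≡ 1796·5676·1071·5439 ≡ 6344 (mod 6785).
x_0 = 6344.
x_1 = 6344^2 mod 6785 = 4501.
x_2 = 4501^2 mod 6785 = 5776.
x_3 = 5776^2 mod 6785 = 331.
x_4 = 331^2 mod 6785 = 1001.
x_5 = 1001^2 mod 6785 = 4606.

4606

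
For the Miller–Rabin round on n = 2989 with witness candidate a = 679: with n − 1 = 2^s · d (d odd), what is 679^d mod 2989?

2107

n − 1 = 2988 = 2^2 · 747, so s = 2 and d = 747.
679^747 mod 2989 = 2107.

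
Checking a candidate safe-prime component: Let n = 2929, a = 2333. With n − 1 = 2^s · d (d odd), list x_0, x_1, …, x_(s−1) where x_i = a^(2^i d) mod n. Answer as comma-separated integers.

1202, 807, 1011, 2829

n − 1 = 2928 = 2^4 · 183, so s = 4 and d = 183.
x_0 = 2333^183 mod 2929 = 1202.
x_1 = 1202^2 mod 2929 = 807.
x_2 = 807^2 mod 2929 = 1011.
x_3 = 1011^2 mod 2929 = 2829.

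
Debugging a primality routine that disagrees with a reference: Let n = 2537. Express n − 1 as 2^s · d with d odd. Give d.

Halving: 2536 → 1268 → 634 → 317; 317 is odd.
So 2536 = 2^3 · 317.

317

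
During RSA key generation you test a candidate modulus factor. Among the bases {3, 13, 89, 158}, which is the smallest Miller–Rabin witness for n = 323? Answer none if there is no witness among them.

3

n − 1 = 322 = 2^1 · 161, so s = 1 and d = 161.
Base 3: x_0 = 3^161 mod 323 = 241. x_0 ∉ {1, 322} and s = 1, so 3 is a Miller–Rabin witness and 323 is composite.
Base 13: x_0 = 13^161 mod 323 = 98. x_0 ∉ {1, 322} and s = 1, so 13 is a Miller–Rabin witness and 323 is composite.
Base 89: x_0 = 89^161 mod 323 = 174. x_0 ∉ {1, 322} and s = 1, so 89 is a Miller–Rabin witness and 323 is composite.
Base 158: x_0 = 158^161 mod 323 = 73. x_0 ∉ {1, 322} and s = 1, so 158 is a Miller–Rabin witness and 323 is composite.
The smallest witness among the given bases is 3.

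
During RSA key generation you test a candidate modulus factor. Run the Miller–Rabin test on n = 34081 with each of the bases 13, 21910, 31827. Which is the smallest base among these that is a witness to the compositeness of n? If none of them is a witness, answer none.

n − 1 = 34080 = 2^5 · 1065, so s = 5 and d = 1065.
Base 13: x_0 = 13^1065 mod 34081 = 25122. x_0 is neither 1 nor 34080, so continue squaring. x_1 = 25122^2 mod 34081 = 2926. x_2 = 2926^2 mod 34081 = 7145. x_3 = 7145^2 mod 34081 = 31768. x_4 = 31768^2 mod 34081 = 33333. Reached i = s−1 = 4 without hitting −1: 13 is a Miller–Rabin witness and 34081 is composite.
Base 21910: x_0 = 21910^1065 mod 34081 = 6834. x_0 is neither 1 nor 34080, so continue squaring. x_1 = 6834^2 mod 34081 = 12586. x_2 = 12586^2 mod 34081 = 32989. x_3 = 32989^2 mod 34081 = 33710. x_4 = 33710^2 mod 34081 = 1317. Reached i = s−1 = 4 without hitting −1: 21910 is a Miller–Rabin witness and 34081 is composite.
Base 31827: x_0 = 31827^1065 mod 34081 = 12521. x_0 is neither 1 nor 34080, so continue squaring. x_1 = 12521^2 mod 34081 = 2841. x_2 = 2841^2 mod 34081 = 28165. x_3 = 28165^2 mod 34081 = 31950. x_4 = 31950^2 mod 34081 = 8388. Reached i = s−1 = 4 without hitting −1: 31827 is a Miller–Rabin witness and 34081 is composite.
The smallest witness among the given bases is 13.

13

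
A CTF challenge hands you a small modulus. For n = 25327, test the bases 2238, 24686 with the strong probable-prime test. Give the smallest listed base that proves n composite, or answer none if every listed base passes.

24686

n − 1 = 25326 = 2^1 · 12663, so s = 1 and d = 12663.
Base 2238: x_0 = 2238^12663 mod 25327 = 25326. x_0 = 25326 ≡ −1, so 2238 is not a witness.
Base 24686: x_0 = 24686^12663 mod 25327 = 21243. x_0 ∉ {1, 25326} and s = 1, so 24686 is a Miller–Rabin witness and 25327 is composite.
The smallest witness among the given bases is 24686.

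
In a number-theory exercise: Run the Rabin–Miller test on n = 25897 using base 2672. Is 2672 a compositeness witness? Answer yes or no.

yes

n − 1 = 25896 = 2^3 · 3237, so s = 3 and d = 3237.
Repeated squaring mod 25897: 2672^1 ≡ 2672, 2672^2 ≡ 17909, 2672^4 ≡ 23833, 2672^8 ≡ 12988, 2672^16 ≡ 20983, 2672^32 ≡ 11392, 2672^64 ≡ 7797, 2672^128 ≡ 12950, 2672^256 ≡ 19425, 2672^512 ≡ 11335, 2672^1024 ≡ 7208, 2672^2048 ≡ 5882.
3237 = 2048 + 1024 + 128 + 32 + 4 + 1, so 2672^3237 ≡ 5882·7208·12950·11392·23833·2672 ≡ 22742 (mod 25897).
x_0 = 2672^3237 mod 25897 = 22742.
x_0 is neither 1 nor 25896, so continue squaring.
x_1 = 22742^2 mod 25897 = 9577.
x_2 = 9577^2 mod 25897 = 17652.
Reached i = s−1 = 2 without hitting −1: 2672 is a Miller–Rabin witness and 25897 is composite.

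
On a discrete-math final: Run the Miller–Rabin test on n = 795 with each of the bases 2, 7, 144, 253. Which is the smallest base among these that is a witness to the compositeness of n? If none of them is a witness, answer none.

2

n − 1 = 794 = 2^1 · 397, so s = 1 and d = 397.
Base 2: x_0 = 2^397 mod 795 = 137. x_0 ∉ {1, 794} and s = 1, so 2 is a Miller–Rabin witness and 795 is composite.
Base 7: x_0 = 7^397 mod 795 = 82. x_0 ∉ {1, 794} and s = 1, so 7 is a Miller–Rabin witness and 795 is composite.
Base 144: x_0 = 144^397 mod 795 = 594. x_0 ∉ {1, 794} and s = 1, so 144 is a Miller–Rabin witness and 795 is composite.
Base 253: x_0 = 253^397 mod 795 = 628. x_0 ∉ {1, 794} and s = 1, so 253 is a Miller–Rabin witness and 795 is composite.
The smallest witness among the given bases is 2.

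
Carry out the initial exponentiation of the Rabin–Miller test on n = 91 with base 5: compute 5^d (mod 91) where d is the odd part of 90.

n − 1 = 90 = 2^1 · 45, so s = 1 and d = 45.
Repeated squaring mod 91: 5^1 ≡ 5, 5^2 ≡ 25, 5^4 ≡ 79, 5^8 ≡ 53, 5^16 ≡ 79, 5^32 ≡ 53.
45 = 32 + 8 + 4 + 1, so 5^45 ≡ 53·53·79·5 ≡ 83 (mod 91).

83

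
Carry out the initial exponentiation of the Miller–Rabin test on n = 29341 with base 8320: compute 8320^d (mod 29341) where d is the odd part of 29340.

24167

n − 1 = 29340 = 2^2 · 7335, so s = 2 and d = 7335.
Repeated squaring mod 29341: 8320^1 ≡ 8320, 8320^2 ≡ 6981, 8320^4 ≡ 28301, 8320^8 ≡ 25324, 8320^16 ≡ 28080, 8320^32 ≡ 5707, 8320^64 ≡ 1339, 8320^128 ≡ 3120, 8320^256 ≡ 22529, 8320^512 ≡ 15223, 8320^1024 ≡ 4511, 8320^2048 ≡ 15808, 8320^4096 ≡ 24908.
7335 = 4096 + 2048 + 1024 + 128 + 32 + 4 + 2 + 1, so 8320^7335 ≡ 24908·15808·4511·3120·5707·28301·6981·8320 ≡ 24167 (mod 29341).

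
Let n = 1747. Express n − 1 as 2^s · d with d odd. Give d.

873

Halving: 1746 → 873; 873 is odd.
So 1746 = 2^1 · 873.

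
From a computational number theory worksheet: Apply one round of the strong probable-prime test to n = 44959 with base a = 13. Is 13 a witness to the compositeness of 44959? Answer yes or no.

n − 1 = 44958 = 2^1 · 22479, so s = 1 and d = 22479.
x_0 = 13^22479 mod 44959 = 44958.
x_0 = 44958 ≡ −1, so 13 is not a witness.

no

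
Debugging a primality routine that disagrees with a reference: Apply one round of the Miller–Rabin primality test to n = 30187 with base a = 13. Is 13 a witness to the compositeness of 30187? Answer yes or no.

n − 1 = 30186 = 2^1 · 15093, so s = 1 and d = 15093.
Repeated squaring mod 30187: 13^1 ≡ 13, 13^2 ≡ 169, 13^4 ≡ 28561, 13^8 ≡ 17607, 13^16 ≡ 16146, 13^32 ≡ 28571, 13^64 ≡ 15374, 13^128 ≡ 25853, 13^256 ≡ 7242, 13^512 ≡ 11745, 13^1024 ≡ 20622, 13^2048 ≡ 22615, 13^4096 ≡ 10071, 13^8192 ≡ 26908.
15093 = 8192 + 4096 + 2048 + 512 + 128 + 64 + 32 + 16 + 4 + 1, so 13^15093 ≡ 26908·10071·22615·11745·25853·15374·28571·16146·28561·13 ≡ 1 (mod 30187).
x_0 = 13^15093 mod 30187 = 1.
x_0 = 1, so 13 is not a witness.

no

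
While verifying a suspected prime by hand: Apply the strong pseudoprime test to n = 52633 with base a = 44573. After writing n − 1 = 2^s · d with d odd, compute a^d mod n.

25852

n − 1 = 52632 = 2^3 · 6579, so s = 3 and d = 6579.
44573^6579 mod 52633 = 25852.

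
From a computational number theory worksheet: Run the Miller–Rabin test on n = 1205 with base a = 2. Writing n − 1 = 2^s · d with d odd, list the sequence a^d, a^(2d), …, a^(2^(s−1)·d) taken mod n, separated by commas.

n − 1 = 1204 = 2^2 · 301, so s = 2 and d = 301.
x_0 = 2^301 mod 1205 = 962.
x_1 = 962^2 mod 1205 = 4.

962, 4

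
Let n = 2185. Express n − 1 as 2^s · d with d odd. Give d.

273

Halving: 2184 → 1092 → 546 → 273; 273 is odd.
So 2184 = 2^3 · 273.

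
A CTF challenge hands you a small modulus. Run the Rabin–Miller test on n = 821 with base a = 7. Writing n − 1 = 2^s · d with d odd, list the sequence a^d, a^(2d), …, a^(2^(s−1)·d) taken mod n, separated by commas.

n − 1 = 820 = 2^2 · 205, so s = 2 and d = 205.
x_0 = 7^205 mod 821 = 820.
x_1 = 820^2 mod 821 = 1.

820, 1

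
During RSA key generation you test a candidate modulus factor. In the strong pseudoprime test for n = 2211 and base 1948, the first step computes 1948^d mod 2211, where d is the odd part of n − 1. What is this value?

n − 1 = 2210 = 2^1 · 1105, so s = 1 and d = 1105.
Repeated squaring mod 2211: 1948^1 ≡ 1948, 1948^2 ≡ 628, 1948^4 ≡ 826, 1948^8 ≡ 1288, 1948^16 ≡ 694, 1948^32 ≡ 1849, 1948^64 ≡ 595, 1948^128 ≡ 265, 1948^256 ≡ 1684, 1948^512 ≡ 1354, 1948^1024 ≡ 397.
1105 = 1024 + 64 + 16 + 1, so 1948^1105 ≡ 397·595·694·1948 ≡ 1651 (mod 2211).

1651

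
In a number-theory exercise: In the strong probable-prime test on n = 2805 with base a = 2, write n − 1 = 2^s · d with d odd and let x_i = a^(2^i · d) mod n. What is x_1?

n − 1 = 2804 = 2^2 · 701, so s = 2 and d = 701.
x_0 = 2^701 mod 2805 = 1817.
x_1 = 1817^2 mod 2805 = 4.

4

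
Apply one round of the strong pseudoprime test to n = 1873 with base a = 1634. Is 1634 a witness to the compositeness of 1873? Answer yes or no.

no

n − 1 = 1872 = 2^4 · 117, so s = 4 and d = 117.
x_0 = 1634^117 mod 1873 = 1136.
x_0 is neither 1 nor 1872, so continue squaring.
x_1 = 1136^2 mod 1873 = 1872.
x_1 ≡ −1, so 1634 is not a witness.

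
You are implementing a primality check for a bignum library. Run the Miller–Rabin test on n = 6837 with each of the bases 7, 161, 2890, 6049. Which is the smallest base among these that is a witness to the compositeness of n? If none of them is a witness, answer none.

7

n − 1 = 6836 = 2^2 · 1709, so s = 2 and d = 1709.
Base 7: x_0 = 7^1709 mod 6837 = 1972. x_0 is neither 1 nor 6836, so continue squaring. x_1 = 1972^2 mod 6837 = 5368. Reached i = s−1 = 1 without hitting −1: 7 is a Miller–Rabin witness and 6837 is composite.
Base 161: x_0 = 161^1709 mod 6837 = 677. x_0 is neither 1 nor 6836, so continue squaring. x_1 = 677^2 mod 6837 = 250. Reached i = s−1 = 1 without hitting −1: 161 is a Miller–Rabin witness and 6837 is composite.
Base 2890: x_0 = 2890^1709 mod 6837 = 6301. x_0 is neither 1 nor 6836, so continue squaring. x_1 = 6301^2 mod 6837 = 142. Reached i = s−1 = 1 without hitting −1: 2890 is a Miller–Rabin witness and 6837 is composite.
Base 6049: x_0 = 6049^1709 mod 6837 = 700. x_0 is neither 1 nor 6836, so continue squaring. x_1 = 700^2 mod 6837 = 4573. Reached i = s−1 = 1 without hitting −1: 6049 is a Miller–Rabin witness and 6837 is composite.
The smallest witness among the given bases is 7.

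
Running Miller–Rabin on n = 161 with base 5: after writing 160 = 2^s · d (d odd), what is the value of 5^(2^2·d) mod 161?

n − 1 = 160 = 2^5 · 5, so s = 5 and d = 5.
x_0 = 5^5 mod 161 = 66.
x_1 = 66^2 mod 161 = 9.
x_2 = 9^2 mod 161 = 81.

81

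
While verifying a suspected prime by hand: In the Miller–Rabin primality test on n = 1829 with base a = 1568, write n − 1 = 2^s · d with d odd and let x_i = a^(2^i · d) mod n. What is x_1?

949

n − 1 = 1828 = 2^2 · 457, so s = 2 and d = 457.
x_0 = 1568^457 mod 1829 = 598.
x_1 = 598^2 mod 1829 = 949.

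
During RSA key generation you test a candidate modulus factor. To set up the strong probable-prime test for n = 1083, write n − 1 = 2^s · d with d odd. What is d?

Halving: 1082 → 541; 541 is odd.
So 1082 = 2^1 · 541.

541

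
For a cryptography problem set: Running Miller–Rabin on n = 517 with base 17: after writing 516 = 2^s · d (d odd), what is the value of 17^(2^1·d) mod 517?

81

n − 1 = 516 = 2^2 · 129, so s = 2 and d = 129.
x_0 = 17^129 mod 517 = 244.
x_1 = 244^2 mod 517 = 81.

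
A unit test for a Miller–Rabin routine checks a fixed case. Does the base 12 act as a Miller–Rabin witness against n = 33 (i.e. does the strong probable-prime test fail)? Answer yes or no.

n − 1 = 32 = 2^5 · 1, so s = 5 and d = 1.
x_0 = 12^1 mod 33 = 12.
x_0 is neither 1 nor 32, so continue squaring.
x_1 = 12^2 mod 33 = 12.
x_2 = 12^2 mod 33 = 12.
x_3 = 12^2 mod 33 = 12.
x_4 = 12^2 mod 33 = 12.
Reached i = s−1 = 4 without hitting −1: 12 is a Miller–Rabin witness and 33 is composite.

yes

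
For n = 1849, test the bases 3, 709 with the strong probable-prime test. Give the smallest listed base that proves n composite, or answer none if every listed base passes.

n − 1 = 1848 = 2^3 · 231, so s = 3 and d = 231.
Base 3: x_0 = 3^231 mod 1849 = 1375. x_0 is neither 1 nor 1848, so continue squaring. x_1 = 1375^2 mod 1849 = 947. x_2 = 947^2 mod 1849 = 44. Reached i = s−1 = 2 without hitting −1: 3 is a Miller–Rabin witness and 1849 is composite.
Base 709: x_0 = 709^231 mod 1849 = 44. x_0 is neither 1 nor 1848, so continue squaring. x_1 = 44^2 mod 1849 = 87. x_2 = 87^2 mod 1849 = 173. Reached i = s−1 = 2 without hitting −1: 709 is a Miller–Rabin witness and 1849 is composite.
The smallest witness among the given bases is 3.

3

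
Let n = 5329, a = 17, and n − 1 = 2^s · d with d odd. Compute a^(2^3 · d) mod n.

n − 1 = 5328 = 2^4 · 333, so s = 4 and d = 333.
By repeated squaring, 17^333 ≡ 4098 (mod 5329).
x_0 = 4098.
x_1 = 4098^2 mod 5329 = 1925.
x_2 = 1925^2 mod 5329 = 1970.
x_3 = 1970^2 mod 5329 = 1388.

1388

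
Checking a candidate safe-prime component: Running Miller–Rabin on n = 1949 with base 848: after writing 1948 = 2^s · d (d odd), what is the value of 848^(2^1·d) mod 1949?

n − 1 = 1948 = 2^2 · 487, so s = 2 and d = 487.
x_0 = 848^487 mod 1949 = 589.
x_1 = 589^2 mod 1949 = 1948.

1948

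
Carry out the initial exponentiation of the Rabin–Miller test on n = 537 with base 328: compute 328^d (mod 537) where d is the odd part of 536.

151

n − 1 = 536 = 2^3 · 67, so s = 3 and d = 67.
328^67 mod 537 = 151.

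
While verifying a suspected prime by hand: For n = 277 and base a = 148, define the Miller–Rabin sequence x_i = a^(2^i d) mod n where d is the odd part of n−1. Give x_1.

276

n − 1 = 276 = 2^2 · 69, so s = 2 and d = 69.
x_0 = 148^69 mod 277 = 217.
x_1 = 217^2 mod 277 = 276.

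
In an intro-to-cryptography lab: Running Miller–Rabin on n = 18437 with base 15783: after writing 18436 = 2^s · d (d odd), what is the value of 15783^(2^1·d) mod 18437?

n − 1 = 18436 = 2^2 · 4609, so s = 2 and d = 4609.
Repeated squaring mod 18437: 15783^1 ≡ 15783, 15783^2 ≡ 782, 15783^4 ≡ 3103, 15783^8 ≡ 4495, 15783^16 ≡ 16510, 15783^32 ≡ 7492, 15783^64 ≡ 7836, 15783^128 ≡ 7686, 15783^256 ≡ 2448, 15783^512 ≡ 679, 15783^1024 ≡ 116, 15783^2048 ≡ 13456, 15783^4096 ≡ 12596.
4609 = 4096 + 512 + 1, so 15783^4609 ≡ 12596·679·15783 ≡ 18273 (mod 18437).
x_0 = 18273.
x_1 = 18273^2 mod 18437 = 8459.

8459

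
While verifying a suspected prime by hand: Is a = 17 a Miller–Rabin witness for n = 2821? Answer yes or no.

no

n − 1 = 2820 = 2^2 · 705, so s = 2 and d = 705.
x_0 = 17^705 mod 2821 = 2820.
x_0 = 2820 ≡ −1, so 17 is not a witness.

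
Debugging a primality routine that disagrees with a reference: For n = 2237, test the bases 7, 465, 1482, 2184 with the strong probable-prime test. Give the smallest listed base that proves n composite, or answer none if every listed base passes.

none

n − 1 = 2236 = 2^2 · 559, so s = 2 and d = 559.
Base 7: x_0 = 7^559 mod 2237 = 1. x_0 = 1, so 7 is not a witness.
Base 465: x_0 = 465^559 mod 2237 = 2236. x_0 = 2236 ≡ −1, so 465 is not a witness.
Base 1482: x_0 = 1482^559 mod 2237 = 1021. x_0 is neither 1 nor 2236, so continue squaring. x_1 = 1021^2 mod 2237 = 2236. x_1 ≡ −1, so 1482 is not a witness.
Base 2184: x_0 = 2184^559 mod 2237 = 1. x_0 = 1, so 2184 is not a witness.
No listed base is a witness for 2237.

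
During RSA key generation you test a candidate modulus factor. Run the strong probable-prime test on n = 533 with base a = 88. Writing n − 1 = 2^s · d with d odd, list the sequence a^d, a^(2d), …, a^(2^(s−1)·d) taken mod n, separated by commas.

n − 1 = 532 = 2^2 · 133, so s = 2 and d = 133.
x_0 = 88^133 mod 533 = 270.
x_1 = 270^2 mod 533 = 412.

270, 412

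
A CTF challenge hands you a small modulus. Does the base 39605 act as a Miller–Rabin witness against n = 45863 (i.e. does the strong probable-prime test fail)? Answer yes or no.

no

n − 1 = 45862 = 2^1 · 22931, so s = 1 and d = 22931.
Repeated squaring mod 45863: 39605^1 ≡ 39605, 39605^2 ≡ 41425, 39605^4 ≡ 20617, 39605^8 ≡ 2405, 39605^16 ≡ 5287, 39605^32 ≡ 21802, 39605^64 ≡ 3072, 39605^128 ≡ 35269, 39605^256 ≡ 6075, 39605^512 ≡ 31773, 39605^1024 ≡ 33036, 39605^2048 ≡ 21348, 39605^4096 ≡ 42336, 39605^8192 ≡ 10856, 39605^16384 ≡ 30689.
22931 = 16384 + 4096 + 2048 + 256 + 128 + 16 + 2 + 1, so 39605^22931 ≡ 30689·42336·21348·6075·35269·5287·41425·39605 ≡ 45862 (mod 45863).
x_0 = 39605^22931 mod 45863 = 45862.
x_0 = 45862 ≡ −1, so 39605 is not a witness.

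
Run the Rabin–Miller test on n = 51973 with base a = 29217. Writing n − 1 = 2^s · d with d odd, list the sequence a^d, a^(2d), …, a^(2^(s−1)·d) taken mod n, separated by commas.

n − 1 = 51972 = 2^2 · 12993, so s = 2 and d = 12993.
x_0 = 29217^12993 mod 51973 = 1.
x_1 = 1^2 mod 51973 = 1.

1, 1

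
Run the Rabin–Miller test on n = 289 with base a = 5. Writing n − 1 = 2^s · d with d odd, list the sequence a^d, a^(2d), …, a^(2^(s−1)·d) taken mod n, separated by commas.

63, 212, 149, 237, 103

n − 1 = 288 = 2^5 · 9, so s = 5 and d = 9.
x_0 = 5^9 mod 289 = 63.
x_1 = 63^2 mod 289 = 212.
x_2 = 212^2 mod 289 = 149.
x_3 = 149^2 mod 289 = 237.
x_4 = 237^2 mod 289 = 103.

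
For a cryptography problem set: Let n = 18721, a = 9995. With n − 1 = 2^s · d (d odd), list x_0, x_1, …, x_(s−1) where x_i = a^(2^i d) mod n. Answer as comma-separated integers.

10914, 12394, 5431, 10186, 2814

n − 1 = 18720 = 2^5 · 585, so s = 5 and d = 585.
x_0 = 9995^585 mod 18721 = 10914.
x_1 = 10914^2 mod 18721 = 12394.
x_2 = 12394^2 mod 18721 = 5431.
x_3 = 5431^2 mod 18721 = 10186.
x_4 = 10186^2 mod 18721 = 2814.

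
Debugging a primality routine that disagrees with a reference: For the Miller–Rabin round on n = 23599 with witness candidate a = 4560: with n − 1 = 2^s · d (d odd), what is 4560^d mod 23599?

1

n − 1 = 23598 = 2^1 · 11799, so s = 1 and d = 11799.
4560^11799 mod 23599 = 1.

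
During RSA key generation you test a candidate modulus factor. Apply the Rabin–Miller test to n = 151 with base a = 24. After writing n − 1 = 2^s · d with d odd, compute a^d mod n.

150

n − 1 = 150 = 2^1 · 75, so s = 1 and d = 75.
24^75 mod 151 = 150.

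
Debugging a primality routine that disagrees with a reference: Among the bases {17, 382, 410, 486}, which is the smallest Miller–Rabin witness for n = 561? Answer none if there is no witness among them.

17

n − 1 = 560 = 2^4 · 35, so s = 4 and d = 35.
Base 17: x_0 = 17^35 mod 561 = 527. x_0 is neither 1 nor 560, so continue squaring. x_1 = 527^2 mod 561 = 34. x_2 = 34^2 mod 561 = 34. x_3 = 34^2 mod 561 = 34. Reached i = s−1 = 3 without hitting −1: 17 is a Miller–Rabin witness and 561 is composite.
Base 382: x_0 = 382^35 mod 561 = 274. x_0 is neither 1 nor 560, so continue squaring. x_1 = 274^2 mod 561 = 463. x_2 = 463^2 mod 561 = 67. x_3 = 67^2 mod 561 = 1. x_3 = 1 but x_2 ≠ ±1, a nontrivial square root of 1 — 382 is a witness and 561 is composite.
Base 410: x_0 = 410^35 mod 561 = 518. x_0 is neither 1 nor 560, so continue squaring. x_1 = 518^2 mod 561 = 166. x_2 = 166^2 mod 561 = 67. x_3 = 67^2 mod 561 = 1. x_3 = 1 but x_2 ≠ ±1, a nontrivial square root of 1 — 410 is a witness and 561 is composite.
Base 486: x_0 = 486^35 mod 561 = 252. x_0 is neither 1 nor 560, so continue squaring. x_1 = 252^2 mod 561 = 111. x_2 = 111^2 mod 561 = 540. x_3 = 540^2 mod 561 = 441. Reached i = s−1 = 3 without hitting −1: 486 is a Miller–Rabin witness and 561 is composite.
The smallest witness among the given bases is 17.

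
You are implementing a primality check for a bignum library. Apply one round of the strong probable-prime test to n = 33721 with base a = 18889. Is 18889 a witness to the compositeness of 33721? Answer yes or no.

no

n − 1 = 33720 = 2^3 · 4215, so s = 3 and d = 4215.
x_0 = 18889^4215 mod 33721 = 18284.
x_0 is neither 1 nor 33720, so continue squaring.
x_1 = 18284^2 mod 33721 = 28383.
x_2 = 28383^2 mod 33721 = 33720.
x_2 ≡ −1, so 18889 is not a witness.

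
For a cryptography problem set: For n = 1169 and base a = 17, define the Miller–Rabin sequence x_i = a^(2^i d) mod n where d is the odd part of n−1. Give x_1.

n − 1 = 1168 = 2^4 · 73, so s = 4 and d = 73.
x_0 = 17^73 mod 1169 = 829.
x_1 = 829^2 mod 1169 = 1038.

1038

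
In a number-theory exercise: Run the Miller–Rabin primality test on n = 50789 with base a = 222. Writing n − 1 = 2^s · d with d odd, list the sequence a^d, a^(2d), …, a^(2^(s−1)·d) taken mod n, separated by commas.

1, 1

n − 1 = 50788 = 2^2 · 12697, so s = 2 and d = 12697.
x_0 = 222^12697 mod 50789 = 1.
x_1 = 1^2 mod 50789 = 1.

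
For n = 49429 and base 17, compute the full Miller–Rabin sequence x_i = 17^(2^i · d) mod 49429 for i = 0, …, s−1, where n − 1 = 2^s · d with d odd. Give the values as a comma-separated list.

n − 1 = 49428 = 2^2 · 12357, so s = 2 and d = 12357.
x_0 = 17^12357 mod 49429 = 44015.
x_1 = 44015^2 mod 49429 = 49428.

44015, 49428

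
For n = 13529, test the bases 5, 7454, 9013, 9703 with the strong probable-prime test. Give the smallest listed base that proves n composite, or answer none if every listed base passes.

n − 1 = 13528 = 2^3 · 1691, so s = 3 and d = 1691.
Base 5: x_0 = 5^1691 mod 13529 = 8455. x_0 is neither 1 nor 13528, so continue squaring. x_1 = 8455^2 mod 13529 = 13318. x_2 = 13318^2 mod 13529 = 3934. Reached i = s−1 = 2 without hitting −1: 5 is a Miller–Rabin witness and 13529 is composite.
Base 7454: x_0 = 7454^1691 mod 13529 = 540. x_0 is neither 1 nor 13528, so continue squaring. x_1 = 540^2 mod 13529 = 7491. x_2 = 7491^2 mod 13529 = 10318. Reached i = s−1 = 2 without hitting −1: 7454 is a Miller–Rabin witness and 13529 is composite.
Base 9013: x_0 = 9013^1691 mod 13529 = 12559. x_0 is neither 1 nor 13528, so continue squaring. x_1 = 12559^2 mod 13529 = 7399. x_2 = 7399^2 mod 13529 = 6867. Reached i = s−1 = 2 without hitting −1: 9013 is a Miller–Rabin witness and 13529 is composite.
Base 9703: x_0 = 9703^1691 mod 13529 = 2613. x_0 is neither 1 nor 13528, so continue squaring. x_1 = 2613^2 mod 13529 = 9153. x_2 = 9153^2 mod 13529 = 5841. Reached i = s−1 = 2 without hitting −1: 9703 is a Miller–Rabin witness and 13529 is composite.
The smallest witness among the given bases is 5.

5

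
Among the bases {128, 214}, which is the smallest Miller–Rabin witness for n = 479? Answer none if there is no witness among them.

none

n − 1 = 478 = 2^1 · 239, so s = 1 and d = 239.
Base 128: x_0 = 128^239 mod 479 = 1. x_0 = 1, so 128 is not a witness.
Base 214: x_0 = 214^239 mod 479 = 1. x_0 = 1, so 214 is not a witness.
No listed base is a witness for 479.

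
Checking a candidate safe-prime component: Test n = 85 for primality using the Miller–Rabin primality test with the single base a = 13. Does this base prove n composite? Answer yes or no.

no

n − 1 = 84 = 2^2 · 21, so s = 2 and d = 21.
x_0 = 13^21 mod 85 = 13.
x_0 is neither 1 nor 84, so continue squaring.
x_1 = 13^2 mod 85 = 84.
x_1 ≡ −1, so 13 is not a witness.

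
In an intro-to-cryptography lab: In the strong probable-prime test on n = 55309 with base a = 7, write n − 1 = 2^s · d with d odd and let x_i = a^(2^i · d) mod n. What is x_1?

18944

n − 1 = 55308 = 2^2 · 13827, so s = 2 and d = 13827.
x_0 = 7^13827 mod 55309 = 53201.
x_1 = 53201^2 mod 55309 = 18944.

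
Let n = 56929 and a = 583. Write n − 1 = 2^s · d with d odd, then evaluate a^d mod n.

n − 1 = 56928 = 2^5 · 1779, so s = 5 and d = 1779.
583^1779 mod 56929 = 52429.

52429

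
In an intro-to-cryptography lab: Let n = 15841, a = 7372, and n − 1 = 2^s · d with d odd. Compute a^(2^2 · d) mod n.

1

n − 1 = 15840 = 2^5 · 495, so s = 5 and d = 495.
By repeated squaring, 7372^495 ≡ 218 (mod 15841).
x_0 = 218.
x_1 = 218^2 mod 15841 = 1.
x_2 = 1^2 mod 15841 = 1.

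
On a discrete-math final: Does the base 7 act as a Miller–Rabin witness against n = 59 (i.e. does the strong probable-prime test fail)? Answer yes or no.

no

n − 1 = 58 = 2^1 · 29, so s = 1 and d = 29.
x_0 = 7^29 mod 59 = 1.
x_0 = 1, so 7 is not a witness.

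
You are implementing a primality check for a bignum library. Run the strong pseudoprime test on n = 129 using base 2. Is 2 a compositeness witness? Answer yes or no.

yes

n − 1 = 128 = 2^7 · 1, so s = 7 and d = 1.
x_0 = 2^1 mod 129 = 2.
x_0 is neither 1 nor 128, so continue squaring.
x_1 = 2^2 mod 129 = 4.
x_2 = 4^2 mod 129 = 16.
x_3 = 16^2 mod 129 = 127.
x_4 = 127^2 mod 129 = 4.
x_5 = 4^2 mod 129 = 16.
x_6 = 16^2 mod 129 = 127.
Reached i = s−1 = 6 without hitting −1: 2 is a Miller–Rabin witness and 129 is composite.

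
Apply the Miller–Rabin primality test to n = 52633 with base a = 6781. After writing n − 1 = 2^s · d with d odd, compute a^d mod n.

n − 1 = 52632 = 2^3 · 6579, so s = 3 and d = 6579.
Repeated squaring mod 52633: 6781^1 ≡ 6781, 6781^2 ≡ 33352, 6781^4 ≡ 10082, 6781^8 ≡ 12401, 6781^16 ≡ 43808, 6781^32 ≡ 36418, 6781^64 ≡ 24390, 6781^128 ≡ 13934, 6781^256 ≡ 45852, 6781^512 ≡ 33352, 6781^1024 ≡ 10082, 6781^2048 ≡ 12401, 6781^4096 ≡ 43808.
6579 = 4096 + 2048 + 256 + 128 + 32 + 16 + 2 + 1, so 6781^6579 ≡ 43808·12401·45852·13934·36418·43808·33352·6781 ≡ 52632 (mod 52633).

52632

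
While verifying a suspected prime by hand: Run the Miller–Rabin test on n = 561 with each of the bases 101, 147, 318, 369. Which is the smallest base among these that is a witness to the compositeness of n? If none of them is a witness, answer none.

147

n − 1 = 560 = 2^4 · 35, so s = 4 and d = 35.
Base 101: x_0 = 101^35 mod 561 = 560. x_0 = 560 ≡ −1, so 101 is not a witness.
Base 147: x_0 = 147^35 mod 561 = 243. x_0 is neither 1 nor 560, so continue squaring. x_1 = 243^2 mod 561 = 144. x_2 = 144^2 mod 561 = 540. x_3 = 540^2 mod 561 = 441. Reached i = s−1 = 3 without hitting −1: 147 is a Miller–Rabin witness and 561 is composite.
Base 318: x_0 = 318^35 mod 561 = 351. x_0 is neither 1 nor 560, so continue squaring. x_1 = 351^2 mod 561 = 342. x_2 = 342^2 mod 561 = 276. x_3 = 276^2 mod 561 = 441. Reached i = s−1 = 3 without hitting −1: 318 is a Miller–Rabin witness and 561 is composite.
Base 369: x_0 = 369^35 mod 561 = 351. x_0 is neither 1 nor 560, so continue squaring. x_1 = 351^2 mod 561 = 342. x_2 = 342^2 mod 561 = 276. x_3 = 276^2 mod 561 = 441. Reached i = s−1 = 3 without hitting −1: 369 is a Miller–Rabin witness and 561 is composite.
The smallest witness among the given bases is 147.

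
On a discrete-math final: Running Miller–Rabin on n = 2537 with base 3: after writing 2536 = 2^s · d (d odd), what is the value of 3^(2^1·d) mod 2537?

1113

n − 1 = 2536 = 2^3 · 317, so s = 3 and d = 317.
x_0 = 3^317 mod 2537 = 636.
x_1 = 636^2 mod 2537 = 1113.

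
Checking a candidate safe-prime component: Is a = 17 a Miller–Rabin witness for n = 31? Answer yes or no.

n − 1 = 30 = 2^1 · 15, so s = 1 and d = 15.
By repeated squaring, 17^15 ≡ 30 (mod 31).
x_0 = 17^15 mod 31 = 30.
x_0 = 30 ≡ −1, so 17 is not a witness.

no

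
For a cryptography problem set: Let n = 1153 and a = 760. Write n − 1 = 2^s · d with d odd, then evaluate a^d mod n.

1030

n − 1 = 1152 = 2^7 · 9, so s = 7 and d = 9.
760^9 mod 1153 = 1030.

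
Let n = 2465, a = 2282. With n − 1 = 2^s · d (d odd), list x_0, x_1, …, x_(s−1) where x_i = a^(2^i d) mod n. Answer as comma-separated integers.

n − 1 = 2464 = 2^5 · 77, so s = 5 and d = 77.
x_0 = 2282^77 mod 2465 = 1857.
x_1 = 1857^2 mod 2465 = 2379.
x_2 = 2379^2 mod 2465 = 1.
x_3 = 1^2 mod 2465 = 1.
x_4 = 1^2 mod 2465 = 1.

1857, 2379, 1, 1, 1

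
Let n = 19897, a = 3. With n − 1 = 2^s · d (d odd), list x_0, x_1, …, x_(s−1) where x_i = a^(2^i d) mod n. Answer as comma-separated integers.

n − 1 = 19896 = 2^3 · 2487, so s = 3 and d = 2487.
x_0 = 3^2487 mod 19897 = 8492.
x_1 = 8492^2 mod 19897 = 7336.
x_2 = 7336^2 mod 19897 = 15408.

8492, 7336, 15408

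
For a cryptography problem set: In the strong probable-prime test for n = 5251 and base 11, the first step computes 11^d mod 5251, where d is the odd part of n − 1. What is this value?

2935

n − 1 = 5250 = 2^1 · 2625, so s = 1 and d = 2625.
By repeated squaring, 11^2625 ≡ 2935 (mod 5251).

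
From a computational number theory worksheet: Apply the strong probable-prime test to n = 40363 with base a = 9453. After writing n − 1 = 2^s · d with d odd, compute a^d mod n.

34722

n − 1 = 40362 = 2^1 · 20181, so s = 1 and d = 20181.
By repeated squaring, 9453^20181 ≡ 34722 (mod 40363).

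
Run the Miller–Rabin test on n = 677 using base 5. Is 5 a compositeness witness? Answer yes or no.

no

n − 1 = 676 = 2^2 · 169, so s = 2 and d = 169.
x_0 = 5^169 mod 677 = 26.
x_0 is neither 1 nor 676, so continue squaring.
x_1 = 26^2 mod 677 = 676.
x_1 ≡ −1, so 5 is not a witness.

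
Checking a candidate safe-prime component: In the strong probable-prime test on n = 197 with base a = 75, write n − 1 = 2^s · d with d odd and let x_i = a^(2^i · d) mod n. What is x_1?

196

n − 1 = 196 = 2^2 · 49, so s = 2 and d = 49.
Repeated squaring mod 197: 75^1 ≡ 75, 75^2 ≡ 109, 75^4 ≡ 61, 75^8 ≡ 175, 75^16 ≡ 90, 75^32 ≡ 23.
49 = 32 + 16 + 1, so 75^49 ≡ 23·90·75 ≡ 14 (mod 197).
x_0 = 14.
x_1 = 14^2 mod 197 = 196.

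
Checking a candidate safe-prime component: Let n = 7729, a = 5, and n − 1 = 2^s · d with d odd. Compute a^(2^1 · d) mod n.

n − 1 = 7728 = 2^4 · 483, so s = 4 and d = 483.
x_0 = 5^483 mod 7729 = 15.
x_1 = 15^2 mod 7729 = 225.

225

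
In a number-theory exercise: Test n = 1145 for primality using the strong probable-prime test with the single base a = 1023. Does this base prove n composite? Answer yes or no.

no

n − 1 = 1144 = 2^3 · 143, so s = 3 and d = 143.
x_0 = 1023^143 mod 1145 = 122.
x_0 is neither 1 nor 1144, so continue squaring.
x_1 = 122^2 mod 1145 = 1144.
x_1 ≡ −1, so 1023 is not a witness.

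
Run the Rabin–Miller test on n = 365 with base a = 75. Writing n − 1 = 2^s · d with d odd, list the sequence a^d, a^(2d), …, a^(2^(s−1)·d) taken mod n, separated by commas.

75, 150

n − 1 = 364 = 2^2 · 91, so s = 2 and d = 91.
x_0 = 75^91 mod 365 = 75.
x_1 = 75^2 mod 365 = 150.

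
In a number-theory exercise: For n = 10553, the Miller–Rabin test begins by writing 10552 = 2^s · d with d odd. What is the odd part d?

Halving: 10552 → 5276 → 2638 → 1319; 1319 is odd.
So 10552 = 2^3 · 1319.

1319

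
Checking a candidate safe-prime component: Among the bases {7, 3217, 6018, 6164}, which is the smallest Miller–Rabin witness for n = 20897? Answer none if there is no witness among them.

none

n − 1 = 20896 = 2^5 · 653, so s = 5 and d = 653.
Base 7: x_0 = 7^653 mod 20897 = 6994. x_0 is neither 1 nor 20896, so continue squaring. x_1 = 6994^2 mod 20897 = 17056. x_2 = 17056^2 mod 20897 = 20896. x_2 ≡ −1, so 7 is not a witness.
Base 3217: x_0 = 3217^653 mod 20897 = 6994. x_0 is neither 1 nor 20896, so continue squaring. x_1 = 6994^2 mod 20897 = 17056. x_2 = 17056^2 mod 20897 = 20896. x_2 ≡ −1, so 3217 is not a witness.
Base 6018: x_0 = 6018^653 mod 20897 = 10852. x_0 is neither 1 nor 20896, so continue squaring. x_1 = 10852^2 mod 20897 = 11309. x_2 = 11309^2 mod 20897 = 3841. x_3 = 3841^2 mod 20897 = 20896. x_3 ≡ −1, so 6018 is not a witness.
Base 6164: x_0 = 6164^653 mod 20897 = 3841. x_0 is neither 1 nor 20896, so continue squaring. x_1 = 3841^2 mod 20897 = 20896. x_1 ≡ −1, so 6164 is not a witness.
No listed base is a witness for 20897.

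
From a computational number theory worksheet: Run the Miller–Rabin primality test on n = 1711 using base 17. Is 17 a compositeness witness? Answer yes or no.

n − 1 = 1710 = 2^1 · 855, so s = 1 and d = 855.
x_0 = 17^855 mod 1711 = 1317.
x_0 ∉ {1, 1710} and s = 1, so 17 is a Miller–Rabin witness and 1711 is composite.

yes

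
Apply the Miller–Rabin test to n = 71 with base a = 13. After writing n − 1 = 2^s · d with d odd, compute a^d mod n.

n − 1 = 70 = 2^1 · 35, so s = 1 and d = 35.
13^35 mod 71 = 70.

70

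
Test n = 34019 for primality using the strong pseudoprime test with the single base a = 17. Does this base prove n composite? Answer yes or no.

no

n − 1 = 34018 = 2^1 · 17009, so s = 1 and d = 17009.
By repeated squaring, 17^17009 ≡ 1 (mod 34019).
x_0 = 17^17009 mod 34019 = 1.
x_0 = 1, so 17 is not a witness.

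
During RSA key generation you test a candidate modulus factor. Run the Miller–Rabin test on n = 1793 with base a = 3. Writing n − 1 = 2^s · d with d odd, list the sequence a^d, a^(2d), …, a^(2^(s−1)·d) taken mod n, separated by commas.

394, 1038, 1644, 685, 1252, 422, 577, 1224

n − 1 = 1792 = 2^8 · 7, so s = 8 and d = 7.
x_0 = 3^7 mod 1793 = 394.
x_1 = 394^2 mod 1793 = 1038.
x_2 = 1038^2 mod 1793 = 1644.
x_3 = 1644^2 mod 1793 = 685.
x_4 = 685^2 mod 1793 = 1252.
x_5 = 1252^2 mod 1793 = 422.
x_6 = 422^2 mod 1793 = 577.
x_7 = 577^2 mod 1793 = 1224.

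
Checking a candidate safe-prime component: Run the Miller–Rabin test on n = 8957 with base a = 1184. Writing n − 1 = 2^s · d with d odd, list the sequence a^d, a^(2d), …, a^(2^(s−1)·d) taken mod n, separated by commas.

n − 1 = 8956 = 2^2 · 2239, so s = 2 and d = 2239.
x_0 = 1184^2239 mod 8957 = 2705.
x_1 = 2705^2 mod 8957 = 8113.

2705, 8113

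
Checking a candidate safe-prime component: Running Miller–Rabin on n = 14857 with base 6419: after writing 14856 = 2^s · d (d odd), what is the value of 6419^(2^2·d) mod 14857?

n − 1 = 14856 = 2^3 · 1857, so s = 3 and d = 1857.
x_0 = 6419^1857 mod 14857 = 1193.
x_1 = 1193^2 mod 14857 = 11834.
x_2 = 11834^2 mod 14857 = 1474.

1474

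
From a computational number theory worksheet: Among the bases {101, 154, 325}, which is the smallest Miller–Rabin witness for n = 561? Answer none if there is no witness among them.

n − 1 = 560 = 2^4 · 35, so s = 4 and d = 35.
Base 101: x_0 = 101^35 mod 561 = 560. x_0 = 560 ≡ −1, so 101 is not a witness.
Base 154: x_0 = 154^35 mod 561 = 154. x_0 is neither 1 nor 560, so continue squaring. x_1 = 154^2 mod 561 = 154. x_2 = 154^2 mod 561 = 154. x_3 = 154^2 mod 561 = 154. Reached i = s−1 = 3 without hitting −1: 154 is a Miller–Rabin witness and 561 is composite.
Base 325: x_0 = 325^35 mod 561 = 76. x_0 is neither 1 nor 560, so continue squaring. x_1 = 76^2 mod 561 = 166. x_2 = 166^2 mod 561 = 67. x_3 = 67^2 mod 561 = 1. x_3 = 1 but x_2 ≠ ±1, a nontrivial square root of 1 — 325 is a witness and 561 is composite.
The smallest witness among the given bases is 154.

154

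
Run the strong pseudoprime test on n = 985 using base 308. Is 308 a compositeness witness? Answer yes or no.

yes

n − 1 = 984 = 2^3 · 123, so s = 3 and d = 123.
Repeated squaring mod 985: 308^1 ≡ 308, 308^2 ≡ 304, 308^4 ≡ 811, 308^8 ≡ 726, 308^16 ≡ 101, 308^32 ≡ 351, 308^64 ≡ 76.
123 = 64 + 32 + 16 + 8 + 2 + 1, so 308^123 ≡ 76·351·101·726·304·308 ≡ 657 (mod 985).
x_0 = 308^123 mod 985 = 657.
x_0 is neither 1 nor 984, so continue squaring.
x_1 = 657^2 mod 985 = 219.
x_2 = 219^2 mod 985 = 681.
Reached i = s−1 = 2 without hitting −1: 308 is a Miller–Rabin witness and 985 is composite.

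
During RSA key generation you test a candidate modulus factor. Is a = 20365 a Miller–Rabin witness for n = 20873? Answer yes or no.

n − 1 = 20872 = 2^3 · 2609, so s = 3 and d = 2609.
x_0 = 20365^2609 mod 20873 = 2986.
x_0 is neither 1 nor 20872, so continue squaring.
x_1 = 2986^2 mod 20873 = 3425.
x_2 = 3425^2 mod 20873 = 20872.
x_2 ≡ −1, so 20365 is not a witness.

no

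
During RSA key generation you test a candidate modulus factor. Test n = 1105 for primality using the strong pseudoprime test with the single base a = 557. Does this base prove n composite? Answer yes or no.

n − 1 = 1104 = 2^4 · 69, so s = 4 and d = 69.
x_0 = 557^69 mod 1105 = 47.
x_0 is neither 1 nor 1104, so continue squaring.
x_1 = 47^2 mod 1105 = 1104.
x_1 ≡ −1, so 557 is not a witness.

no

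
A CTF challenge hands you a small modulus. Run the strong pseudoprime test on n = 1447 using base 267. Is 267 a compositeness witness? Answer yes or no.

no

n − 1 = 1446 = 2^1 · 723, so s = 1 and d = 723.
x_0 = 267^723 mod 1447 = 1.
x_0 = 1, so 267 is not a witness.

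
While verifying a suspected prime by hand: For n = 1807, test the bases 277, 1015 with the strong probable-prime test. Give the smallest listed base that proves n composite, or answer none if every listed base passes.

none

n − 1 = 1806 = 2^1 · 903, so s = 1 and d = 903.
Base 277: x_0 = 277^903 mod 1807 = 1806. x_0 = 1806 ≡ −1, so 277 is not a witness.
Base 1015: x_0 = 1015^903 mod 1807 = 1. x_0 = 1, so 1015 is not a witness.
No listed base is a witness for 1807.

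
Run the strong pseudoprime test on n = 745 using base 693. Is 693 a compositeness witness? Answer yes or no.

n − 1 = 744 = 2^3 · 93, so s = 3 and d = 93.
Repeated squaring mod 745: 693^1 ≡ 693, 693^2 ≡ 469, 693^4 ≡ 186, 693^8 ≡ 326, 693^16 ≡ 486, 693^32 ≡ 31, 693^64 ≡ 216.
93 = 64 + 16 + 8 + 4 + 1, so 693^93 ≡ 216·486·326·186·693 ≡ 363 (mod 745).
x_0 = 693^93 mod 745 = 363.
x_0 is neither 1 nor 744, so continue squaring.
x_1 = 363^2 mod 745 = 649.
x_2 = 649^2 mod 745 = 276.
Reached i = s−1 = 2 without hitting −1: 693 is a Miller–Rabin witness and 745 is composite.

yes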